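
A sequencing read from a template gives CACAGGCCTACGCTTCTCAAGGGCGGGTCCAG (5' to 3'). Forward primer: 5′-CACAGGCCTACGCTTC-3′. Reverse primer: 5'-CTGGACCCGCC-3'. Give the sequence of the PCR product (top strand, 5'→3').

5'-CACAGGCCTACGCTTCTCAAGGGCGGGTCCAG-3'

The forward primer matches the template at positions 1–16.
The reverse primer's reverse complement is GGCGGGTCCAG, which matches the template at positions 22–32.
The product is the template from position 1 through 32 (32 bp).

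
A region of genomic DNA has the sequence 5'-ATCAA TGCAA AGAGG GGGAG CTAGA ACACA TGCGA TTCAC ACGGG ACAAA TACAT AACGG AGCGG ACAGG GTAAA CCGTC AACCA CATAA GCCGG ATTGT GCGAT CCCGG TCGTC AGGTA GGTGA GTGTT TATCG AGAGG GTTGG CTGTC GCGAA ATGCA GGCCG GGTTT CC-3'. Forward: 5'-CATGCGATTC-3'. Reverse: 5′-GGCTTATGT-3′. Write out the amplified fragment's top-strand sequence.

5'-CATGCGATTCACACGGGACAAATACATAACGGAGCGGACAGGGTAAACCGTCAACCACATAAGCC-3'

The forward primer matches the template at positions 29–38.
The reverse primer's reverse complement is ACATAAGCC, which matches the template at positions 85–93.
The product is the template from position 29 through 93 (65 bp).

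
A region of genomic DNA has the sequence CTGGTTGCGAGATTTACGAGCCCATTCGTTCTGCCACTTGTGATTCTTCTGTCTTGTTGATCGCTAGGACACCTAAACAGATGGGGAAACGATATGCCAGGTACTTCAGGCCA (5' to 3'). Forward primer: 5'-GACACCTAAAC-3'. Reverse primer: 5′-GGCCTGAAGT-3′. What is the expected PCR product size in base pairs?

Forward primer GACACCTAAAC is found on the top strand at positions 68–78.
Reverse complement of the reverse primer: ACTTCAGGCC. This occurs on the top strand at positions 103–112.
Product length = (reverse-primer end) − (forward-primer start) + 1 = 112 − 68 + 1 = 45 bp.

45 bp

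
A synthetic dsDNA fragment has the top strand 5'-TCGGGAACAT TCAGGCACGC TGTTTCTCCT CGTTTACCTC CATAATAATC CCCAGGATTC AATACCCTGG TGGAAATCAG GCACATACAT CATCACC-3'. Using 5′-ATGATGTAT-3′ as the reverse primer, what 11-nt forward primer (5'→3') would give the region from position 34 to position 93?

The reverse primer's reverse complement ATACATCAT matches the template at positions 85–93; the product starts at position 34.
The forward primer is identical to the top strand over positions 34–44: TTACCTCCATA.

5'-TTACCTCCATA-3'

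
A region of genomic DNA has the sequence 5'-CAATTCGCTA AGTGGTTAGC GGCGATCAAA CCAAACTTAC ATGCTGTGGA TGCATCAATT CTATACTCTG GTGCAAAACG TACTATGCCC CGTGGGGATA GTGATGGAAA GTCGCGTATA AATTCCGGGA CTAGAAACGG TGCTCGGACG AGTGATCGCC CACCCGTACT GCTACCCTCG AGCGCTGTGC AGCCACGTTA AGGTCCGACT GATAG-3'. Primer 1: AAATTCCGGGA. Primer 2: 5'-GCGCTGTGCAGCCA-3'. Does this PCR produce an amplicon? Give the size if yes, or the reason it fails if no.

No product — both primers anneal to the same strand and extend in the same direction.

Primer 1 (AAATTCCGGGA) matches the top strand at positions 120–130 (3' end points downstream).
Primer 2 (GCGCTGTGCAGCCA) also matches the top strand directly, at positions 182–195 — its reverse complement TGGCTGCACAGCGC is not present.
Both primers anneal to the bottom strand with 3' ends pointing the same way, so neither can prime synthesis back toward the other.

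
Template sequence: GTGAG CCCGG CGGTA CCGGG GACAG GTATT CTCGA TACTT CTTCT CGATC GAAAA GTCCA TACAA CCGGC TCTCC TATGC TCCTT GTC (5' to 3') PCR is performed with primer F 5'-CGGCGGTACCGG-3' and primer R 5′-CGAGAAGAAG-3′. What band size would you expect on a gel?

40 bp

Scanning the template, CGGCGGTACCGG occurs at positions 8–19; this primer anneals to the bottom strand there with its 3' end pointing downstream.
Taking the reverse complement of CGAGAAGAAG gives CTTCTTCTCG, found at positions 38–47 on the template; the primer anneals here to the top strand with its 3' end pointing upstream.
The product runs from position 8 to position 47, so its length is 47 − 8 + 1 = 40 bp.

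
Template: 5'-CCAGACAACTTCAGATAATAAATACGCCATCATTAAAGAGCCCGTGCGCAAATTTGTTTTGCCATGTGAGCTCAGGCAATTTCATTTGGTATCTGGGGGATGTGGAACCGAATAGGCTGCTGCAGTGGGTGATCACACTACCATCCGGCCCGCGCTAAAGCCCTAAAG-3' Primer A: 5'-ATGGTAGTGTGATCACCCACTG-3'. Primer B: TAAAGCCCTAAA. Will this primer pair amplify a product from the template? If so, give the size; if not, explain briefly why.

No product — the primers' 3' ends point away from each other.

Primer A (ATGGTAGTGTGATCACCCACTG) has reverse complement CAGTGGGTGATCACACTACCAT, which matches the top strand at positions 123–144; primer A anneals to the top strand there with its 3' end pointing upstream toward position 123.
Primer B (TAAAGCCCTAAA) matches the top strand directly at positions 156–167; it anneals to the bottom strand with its 3' end pointing downstream toward position 167.
The 3' ends diverge (primer A extends toward position 1, primer B toward position 168), so the primers never converge on a shared product.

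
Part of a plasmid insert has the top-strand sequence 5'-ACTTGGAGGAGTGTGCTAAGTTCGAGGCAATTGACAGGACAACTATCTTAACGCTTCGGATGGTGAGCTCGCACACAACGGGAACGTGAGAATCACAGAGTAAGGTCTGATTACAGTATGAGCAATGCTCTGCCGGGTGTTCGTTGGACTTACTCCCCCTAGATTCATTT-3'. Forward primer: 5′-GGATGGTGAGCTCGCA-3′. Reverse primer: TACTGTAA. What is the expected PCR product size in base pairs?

Scanning the template, GGATGGTGAGCTCGCA occurs at positions 58–73; this primer anneals to the bottom strand there with its 3' end pointing downstream.
Reverse complement of the reverse primer: TTACAGTA. This occurs on the top strand at positions 111–118.
Amplicon spans positions 58–118: 61 bp.

61 bp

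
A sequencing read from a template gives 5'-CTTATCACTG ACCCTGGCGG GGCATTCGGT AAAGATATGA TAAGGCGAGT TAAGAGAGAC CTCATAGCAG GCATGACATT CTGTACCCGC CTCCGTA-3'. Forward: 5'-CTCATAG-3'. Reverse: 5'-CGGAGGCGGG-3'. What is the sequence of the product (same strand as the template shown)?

5'-CTCATAGCAGGCATGACATTCTGTACCCGCCTCCG-3'

Scanning the template, CTCATAG occurs at positions 61–67; this primer anneals to the bottom strand there with its 3' end pointing downstream.
Taking the reverse complement of CGGAGGCGGG gives CCCGCCTCCG, found at positions 86–95 on the template; the primer anneals here to the top strand with its 3' end pointing upstream.
The product is the template from position 61 through 95 (35 bp).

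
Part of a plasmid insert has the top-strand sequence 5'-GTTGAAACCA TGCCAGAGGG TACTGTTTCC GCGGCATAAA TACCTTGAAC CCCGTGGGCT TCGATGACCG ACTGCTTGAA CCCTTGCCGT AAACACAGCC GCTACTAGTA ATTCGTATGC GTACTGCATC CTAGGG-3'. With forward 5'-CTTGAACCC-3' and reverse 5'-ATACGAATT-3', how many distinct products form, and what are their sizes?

Two products: 75 bp, 44 bp

The forward primer CTTGAACCC matches the top strand at positions 44–52, 75–83.
The reverse primer's reverse complement is AATTCGTAT, matching at positions 110–118.
Each forward site pairs with the reverse site to give a product ending at position 118: sizes 75, 44 bp.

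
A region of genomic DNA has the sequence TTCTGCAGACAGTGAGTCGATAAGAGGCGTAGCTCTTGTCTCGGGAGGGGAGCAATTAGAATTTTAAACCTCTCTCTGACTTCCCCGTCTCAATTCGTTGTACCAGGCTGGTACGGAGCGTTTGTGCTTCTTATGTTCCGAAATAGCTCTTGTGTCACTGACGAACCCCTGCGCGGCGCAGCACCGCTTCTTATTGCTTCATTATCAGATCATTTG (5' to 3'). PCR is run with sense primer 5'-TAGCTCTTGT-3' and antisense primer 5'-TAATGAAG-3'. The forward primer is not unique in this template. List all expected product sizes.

175 bp, 61 bp

The forward primer TAGCTCTTGT matches the top strand at positions 30–39, 144–153.
The reverse primer's reverse complement is CTTCATTA, matching at positions 197–204.
Each forward site pairs with the reverse site to give a product ending at position 204: sizes 175, 61 bp.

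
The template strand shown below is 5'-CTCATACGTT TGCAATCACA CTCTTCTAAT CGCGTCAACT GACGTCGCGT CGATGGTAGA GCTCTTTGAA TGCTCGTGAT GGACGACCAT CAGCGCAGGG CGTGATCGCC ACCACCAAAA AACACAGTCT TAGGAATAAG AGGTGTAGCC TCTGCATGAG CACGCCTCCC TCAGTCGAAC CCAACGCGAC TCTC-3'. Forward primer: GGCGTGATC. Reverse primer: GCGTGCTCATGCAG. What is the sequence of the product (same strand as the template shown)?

5'-GGCGTGATCGCCACCACCAAAAAACACAGTCTTAGGAATAAGAGGTGTAGCCTCTGCATGAGCACGC-3'

The forward primer matches the template at positions 99–107.
Reverse complement of the reverse primer: CTGCATGAGCACGC. This occurs on the top strand at positions 152–165.
The product is the template from position 99 through 165 (67 bp).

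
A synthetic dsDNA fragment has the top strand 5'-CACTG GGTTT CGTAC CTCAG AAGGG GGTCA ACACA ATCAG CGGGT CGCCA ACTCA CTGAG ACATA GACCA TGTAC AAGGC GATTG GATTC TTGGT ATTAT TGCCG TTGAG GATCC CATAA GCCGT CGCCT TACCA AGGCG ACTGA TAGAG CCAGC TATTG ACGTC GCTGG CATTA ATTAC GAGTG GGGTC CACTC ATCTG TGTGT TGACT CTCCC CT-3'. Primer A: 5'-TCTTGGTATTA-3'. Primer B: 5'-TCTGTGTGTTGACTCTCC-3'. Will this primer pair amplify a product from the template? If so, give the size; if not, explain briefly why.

Primer A (TCTTGGTATTA) matches the top strand at positions 89–99 (3' end points downstream).
Primer B (TCTGTGTGTTGACTCTCC) also matches the top strand directly, at positions 197–214 — its reverse complement GGAGAGTCAACACACAGA is not present.
Both primers anneal to the bottom strand with 3' ends pointing the same way, so neither can prime synthesis back toward the other.

No product — both primers anneal to the same strand and extend in the same direction.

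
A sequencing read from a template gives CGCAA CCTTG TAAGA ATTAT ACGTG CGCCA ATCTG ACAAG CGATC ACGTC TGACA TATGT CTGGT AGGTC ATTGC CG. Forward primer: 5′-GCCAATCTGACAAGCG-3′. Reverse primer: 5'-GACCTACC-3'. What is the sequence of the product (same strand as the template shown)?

Scanning the template, GCCAATCTGACAAGCG occurs at positions 27–42; this primer anneals to the bottom strand there with its 3' end pointing downstream.
Taking the reverse complement of GACCTACC gives GGTAGGTC, found at positions 63–70 on the template; the primer anneals here to the top strand with its 3' end pointing upstream.
The product is the template from position 27 through 70 (44 bp).

5'-GCCAATCTGACAAGCGATCACGTCTGACATATGTCTGGTAGGTC-3'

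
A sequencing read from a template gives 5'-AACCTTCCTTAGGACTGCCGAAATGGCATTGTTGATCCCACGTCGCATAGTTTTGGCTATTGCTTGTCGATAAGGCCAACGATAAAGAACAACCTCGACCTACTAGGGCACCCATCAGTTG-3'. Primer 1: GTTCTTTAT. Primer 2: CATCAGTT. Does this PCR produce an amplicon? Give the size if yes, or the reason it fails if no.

No product — the primers' 3' ends point away from each other.

Primer 1 (GTTCTTTAT) has reverse complement ATAAAGAAC, which matches the top strand at positions 82–90; primer 1 anneals to the top strand there with its 3' end pointing upstream toward position 82.
Primer 2 (CATCAGTT) matches the top strand directly at positions 113–120; it anneals to the bottom strand with its 3' end pointing downstream toward position 120.
The 3' ends diverge (primer 1 extends toward position 1, primer 2 toward position 121), so the primers never converge on a shared product.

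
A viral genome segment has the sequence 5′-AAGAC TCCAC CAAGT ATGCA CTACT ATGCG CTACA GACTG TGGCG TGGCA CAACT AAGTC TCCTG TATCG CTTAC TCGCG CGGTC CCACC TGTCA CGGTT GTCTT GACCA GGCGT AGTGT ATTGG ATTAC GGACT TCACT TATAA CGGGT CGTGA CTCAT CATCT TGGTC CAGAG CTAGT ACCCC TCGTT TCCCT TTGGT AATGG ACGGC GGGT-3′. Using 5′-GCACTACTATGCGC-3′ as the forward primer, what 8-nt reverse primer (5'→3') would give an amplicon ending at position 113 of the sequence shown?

The forward primer binds at positions 18–31; the product's 3' end on the top strand is position 113.
The reverse primer anneals to the top strand over positions 106–113, i.e. to GACCAGGC.
Its sequence written 5'→3' is the reverse complement: GCCTGGTC.

5'-GCCTGGTC-3'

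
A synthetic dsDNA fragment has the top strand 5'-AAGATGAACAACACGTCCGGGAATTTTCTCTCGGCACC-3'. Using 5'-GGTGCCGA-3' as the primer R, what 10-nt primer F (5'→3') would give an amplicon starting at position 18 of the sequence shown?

The reverse primer's reverse complement TCGGCACC matches the template at positions 31–38; the product starts at position 18.
The forward primer is identical to the top strand over positions 18–27: CGGGAATTTT.

5'-CGGGAATTTT-3'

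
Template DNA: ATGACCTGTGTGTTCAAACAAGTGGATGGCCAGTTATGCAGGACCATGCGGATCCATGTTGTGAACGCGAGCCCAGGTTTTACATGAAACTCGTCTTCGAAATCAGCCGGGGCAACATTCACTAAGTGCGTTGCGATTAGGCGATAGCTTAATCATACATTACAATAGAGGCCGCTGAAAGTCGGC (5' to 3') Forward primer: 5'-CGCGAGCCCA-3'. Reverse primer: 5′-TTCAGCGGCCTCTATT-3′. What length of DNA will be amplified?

114 bp

Forward primer CGCGAGCCCA is found on the top strand at positions 66–75.
The reverse primer's reverse complement is AATAGAGGCCGCTGAA, which matches the template at positions 164–179.
The product runs from position 66 to position 179, so its length is 179 − 66 + 1 = 114 bp.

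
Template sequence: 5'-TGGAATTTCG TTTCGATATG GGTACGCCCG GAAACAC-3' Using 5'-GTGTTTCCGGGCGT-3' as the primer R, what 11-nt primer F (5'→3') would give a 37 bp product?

5'-TGGAATTTCGT-3'

The reverse primer's reverse complement ACGCCCGGAAACAC matches the template at positions 24–37, so the product ends at position 37.
A 37 bp product then starts at position 37 − 37 + 1 = 1.
The forward primer is identical to the top strand there: TGGAATTTCGT.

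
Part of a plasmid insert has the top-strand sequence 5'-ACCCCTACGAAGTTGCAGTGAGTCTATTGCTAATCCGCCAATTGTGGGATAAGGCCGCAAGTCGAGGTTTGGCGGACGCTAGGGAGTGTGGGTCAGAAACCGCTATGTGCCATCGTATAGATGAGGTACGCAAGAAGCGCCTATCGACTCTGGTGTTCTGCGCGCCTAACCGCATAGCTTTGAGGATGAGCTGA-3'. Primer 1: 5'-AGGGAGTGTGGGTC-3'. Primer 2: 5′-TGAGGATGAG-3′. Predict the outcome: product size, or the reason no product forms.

Primer 1 (AGGGAGTGTGGGTC) matches the top strand at positions 81–94 (3' end points downstream).
Primer 2 (TGAGGATGAG) also matches the top strand directly, at positions 181–190 — its reverse complement CTCATCCTCA is not present.
Both primers anneal to the bottom strand with 3' ends pointing the same way, so neither can prime synthesis back toward the other.

No product — both primers anneal to the same strand and extend in the same direction.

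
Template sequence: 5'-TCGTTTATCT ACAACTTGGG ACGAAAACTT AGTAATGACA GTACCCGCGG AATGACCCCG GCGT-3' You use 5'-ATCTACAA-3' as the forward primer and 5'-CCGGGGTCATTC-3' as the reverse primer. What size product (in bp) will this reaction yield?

Forward primer ATCTACAA is found on the top strand at positions 7–14.
Taking the reverse complement of CCGGGGTCATTC gives GAATGACCCCGG, found at positions 50–61 on the template; the primer anneals here to the top strand with its 3' end pointing upstream.
Product length = (reverse-primer end) − (forward-primer start) + 1 = 61 − 7 + 1 = 55 bp.

55 bp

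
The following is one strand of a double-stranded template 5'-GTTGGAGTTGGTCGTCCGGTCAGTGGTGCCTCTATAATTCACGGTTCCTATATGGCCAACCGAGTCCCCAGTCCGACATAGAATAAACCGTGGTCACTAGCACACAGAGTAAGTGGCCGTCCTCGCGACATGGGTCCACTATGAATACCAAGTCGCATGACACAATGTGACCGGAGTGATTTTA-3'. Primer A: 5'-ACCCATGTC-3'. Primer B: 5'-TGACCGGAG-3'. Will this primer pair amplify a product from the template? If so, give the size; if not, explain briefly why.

Primer A (ACCCATGTC) has reverse complement GACATGGGT, which matches the top strand at positions 127–135; primer A anneals to the top strand there with its 3' end pointing upstream toward position 127.
Primer B (TGACCGGAG) matches the top strand directly at positions 168–176; it anneals to the bottom strand with its 3' end pointing downstream toward position 176.
The 3' ends diverge (primer A extends toward position 1, primer B toward position 184), so the primers never converge on a shared product.

No product — the primers' 3' ends point away from each other.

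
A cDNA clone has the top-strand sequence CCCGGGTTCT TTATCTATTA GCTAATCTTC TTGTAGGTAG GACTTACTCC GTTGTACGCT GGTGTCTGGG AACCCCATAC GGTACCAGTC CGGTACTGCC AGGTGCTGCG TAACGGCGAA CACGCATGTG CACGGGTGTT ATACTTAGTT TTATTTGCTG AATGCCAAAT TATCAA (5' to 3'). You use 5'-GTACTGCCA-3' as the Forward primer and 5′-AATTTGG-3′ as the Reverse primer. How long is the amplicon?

Scanning the template, GTACTGCCA occurs at positions 93–101; this primer anneals to the bottom strand there with its 3' end pointing downstream.
Taking the reverse complement of AATTTGG gives CCAAATT, found at positions 165–171 on the template; the primer anneals here to the top strand with its 3' end pointing upstream.
Amplicon spans positions 93–171: 79 bp.

79 bp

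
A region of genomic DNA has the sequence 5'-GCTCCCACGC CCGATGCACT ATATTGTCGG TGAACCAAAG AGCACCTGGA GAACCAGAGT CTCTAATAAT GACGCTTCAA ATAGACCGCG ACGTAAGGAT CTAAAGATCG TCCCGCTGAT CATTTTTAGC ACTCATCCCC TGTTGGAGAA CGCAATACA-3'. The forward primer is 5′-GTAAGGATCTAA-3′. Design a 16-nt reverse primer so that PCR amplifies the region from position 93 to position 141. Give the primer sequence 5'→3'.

The product's 3' end on the top strand is position 141.
The reverse primer anneals to the top strand over positions 126–141, i.e. to TTAGCACTCATCCCCT.
Its sequence written 5'→3' is the reverse complement: AGGGGATGAGTGCTAA.

5'-AGGGGATGAGTGCTAA-3'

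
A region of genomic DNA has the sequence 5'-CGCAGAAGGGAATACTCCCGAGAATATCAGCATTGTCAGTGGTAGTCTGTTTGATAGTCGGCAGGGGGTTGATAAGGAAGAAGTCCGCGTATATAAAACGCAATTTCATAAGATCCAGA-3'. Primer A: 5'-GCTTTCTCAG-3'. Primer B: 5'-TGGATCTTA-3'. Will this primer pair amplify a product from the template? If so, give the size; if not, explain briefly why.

Primer A (GCTTTCTCAG) does not match the top strand, and its reverse complement CTGAGAAAGC does not match either.
With no annealing site for primer A, no amplification occurs.

No product — primer A has no binding site in the template.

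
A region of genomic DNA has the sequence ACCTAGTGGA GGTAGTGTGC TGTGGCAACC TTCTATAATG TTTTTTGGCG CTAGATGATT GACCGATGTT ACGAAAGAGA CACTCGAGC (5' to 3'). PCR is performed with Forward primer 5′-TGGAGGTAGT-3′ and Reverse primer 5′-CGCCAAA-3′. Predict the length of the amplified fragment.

The forward primer matches the template at positions 7–16.
The reverse primer's reverse complement is TTTGGCG, which matches the template at positions 44–50.
The product runs from position 7 to position 50, so its length is 50 − 7 + 1 = 44 bp.

44 bp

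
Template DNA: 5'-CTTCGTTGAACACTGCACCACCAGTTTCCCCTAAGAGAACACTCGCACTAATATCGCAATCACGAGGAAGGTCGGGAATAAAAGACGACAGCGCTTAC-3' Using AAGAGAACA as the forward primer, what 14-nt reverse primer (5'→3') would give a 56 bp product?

5'-TCGTCTTTTATTCC-3'

The forward primer binds at positions 33–41, so a 56 bp product ends at position 33 + 56 − 1 = 88.
The reverse primer anneals to the top strand over positions 75–88, i.e. to GGAATAAAAGACGA.
Its sequence written 5'→3' is the reverse complement: TCGTCTTTTATTCC.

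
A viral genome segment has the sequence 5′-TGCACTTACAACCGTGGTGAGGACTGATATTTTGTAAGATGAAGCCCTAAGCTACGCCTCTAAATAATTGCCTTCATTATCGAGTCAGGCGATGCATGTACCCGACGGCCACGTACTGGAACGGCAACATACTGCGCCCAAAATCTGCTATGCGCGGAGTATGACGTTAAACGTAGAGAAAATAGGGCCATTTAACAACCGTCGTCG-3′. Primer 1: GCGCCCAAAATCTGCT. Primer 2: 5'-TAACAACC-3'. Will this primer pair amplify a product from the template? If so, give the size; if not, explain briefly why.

Primer 1 (GCGCCCAAAATCTGCT) matches the top strand at positions 134–149 (3' end points downstream).
Primer 2 (TAACAACC) also matches the top strand directly, at positions 193–200 — its reverse complement GGTTGTTA is not present.
Both primers anneal to the bottom strand with 3' ends pointing the same way, so neither can prime synthesis back toward the other.

No product — both primers anneal to the same strand and extend in the same direction.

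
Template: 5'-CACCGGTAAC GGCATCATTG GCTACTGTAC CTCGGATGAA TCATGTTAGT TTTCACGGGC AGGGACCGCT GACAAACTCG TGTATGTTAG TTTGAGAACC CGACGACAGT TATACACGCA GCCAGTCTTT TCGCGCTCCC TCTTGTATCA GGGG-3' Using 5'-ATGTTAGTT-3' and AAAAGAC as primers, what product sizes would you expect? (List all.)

89 bp, 48 bp

The forward primer ATGTTAGTT matches the top strand at positions 43–51, 84–92.
The reverse primer's reverse complement is GTCTTTT, matching at positions 125–131.
Each forward site pairs with the reverse site to give a product ending at position 131: sizes 89, 48 bp.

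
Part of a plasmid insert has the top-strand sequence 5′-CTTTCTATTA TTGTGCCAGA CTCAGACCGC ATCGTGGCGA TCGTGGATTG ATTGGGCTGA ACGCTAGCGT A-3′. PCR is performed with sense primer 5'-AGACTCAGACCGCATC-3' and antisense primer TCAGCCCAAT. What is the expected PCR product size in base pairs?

Forward primer AGACTCAGACCGCATC is found on the top strand at positions 18–33.
Taking the reverse complement of TCAGCCCAAT gives ATTGGGCTGA, found at positions 51–60 on the template; the primer anneals here to the top strand with its 3' end pointing upstream.
Product length = (reverse-primer end) − (forward-primer start) + 1 = 60 − 18 + 1 = 43 bp.

43 bp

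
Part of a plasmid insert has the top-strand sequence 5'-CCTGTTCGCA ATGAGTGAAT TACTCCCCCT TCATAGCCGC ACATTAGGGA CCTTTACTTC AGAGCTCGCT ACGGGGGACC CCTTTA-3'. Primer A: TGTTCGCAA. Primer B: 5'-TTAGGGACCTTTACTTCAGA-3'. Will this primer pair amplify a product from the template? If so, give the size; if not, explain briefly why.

No product — both primers anneal to the same strand and extend in the same direction.

Primer A (TGTTCGCAA) matches the top strand at positions 3–11 (3' end points downstream).
Primer B (TTAGGGACCTTTACTTCAGA) also matches the top strand directly, at positions 44–63 — its reverse complement TCTGAAGTAAAGGTCCCTAA is not present.
Both primers anneal to the bottom strand with 3' ends pointing the same way, so neither can prime synthesis back toward the other.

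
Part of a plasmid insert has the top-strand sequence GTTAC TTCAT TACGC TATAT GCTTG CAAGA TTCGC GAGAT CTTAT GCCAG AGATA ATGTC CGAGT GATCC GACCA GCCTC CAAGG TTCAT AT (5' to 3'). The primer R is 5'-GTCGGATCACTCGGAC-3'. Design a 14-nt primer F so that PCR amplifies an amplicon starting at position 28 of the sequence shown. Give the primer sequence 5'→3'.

The reverse primer's reverse complement GTCCGAGTGATCCGAC matches the template at positions 58–73; the product starts at position 28.
The forward primer is identical to the top strand over positions 28–41: AGATTCGCGAGATC.

5'-AGATTCGCGAGATC-3'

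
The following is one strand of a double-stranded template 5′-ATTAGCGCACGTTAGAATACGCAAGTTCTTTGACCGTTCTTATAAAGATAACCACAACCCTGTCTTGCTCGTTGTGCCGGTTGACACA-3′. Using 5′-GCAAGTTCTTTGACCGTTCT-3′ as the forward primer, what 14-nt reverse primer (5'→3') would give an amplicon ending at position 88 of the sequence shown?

The forward primer binds at positions 21–40; the product's 3' end on the top strand is position 88.
The reverse primer anneals to the top strand over positions 75–88, i.e. to TGCCGGTTGACACA.
Its sequence written 5'→3' is the reverse complement: TGTGTCAACCGGCA.

5'-TGTGTCAACCGGCA-3'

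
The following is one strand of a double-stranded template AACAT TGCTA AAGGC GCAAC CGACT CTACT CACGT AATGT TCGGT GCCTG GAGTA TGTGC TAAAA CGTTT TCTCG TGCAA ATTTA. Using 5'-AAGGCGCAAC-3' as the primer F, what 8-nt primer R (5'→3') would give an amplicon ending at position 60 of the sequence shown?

The forward primer binds at positions 11–20; the product's 3' end on the top strand is position 60.
The reverse primer anneals to the top strand over positions 53–60, i.e. to GTATGTGC.
Its sequence written 5'→3' is the reverse complement: GCACATAC.

5'-GCACATAC-3'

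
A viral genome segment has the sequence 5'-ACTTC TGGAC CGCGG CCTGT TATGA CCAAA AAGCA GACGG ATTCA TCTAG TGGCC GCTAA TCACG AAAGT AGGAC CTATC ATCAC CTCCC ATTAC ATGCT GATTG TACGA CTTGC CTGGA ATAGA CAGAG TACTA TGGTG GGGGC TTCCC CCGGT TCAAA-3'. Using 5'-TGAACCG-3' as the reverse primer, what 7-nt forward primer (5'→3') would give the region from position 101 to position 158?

The reverse primer's reverse complement CGGTTCA matches the template at positions 152–158; the product starts at position 101.
The forward primer is identical to the top strand over positions 101–107: GATTGTA.

5'-GATTGTA-3'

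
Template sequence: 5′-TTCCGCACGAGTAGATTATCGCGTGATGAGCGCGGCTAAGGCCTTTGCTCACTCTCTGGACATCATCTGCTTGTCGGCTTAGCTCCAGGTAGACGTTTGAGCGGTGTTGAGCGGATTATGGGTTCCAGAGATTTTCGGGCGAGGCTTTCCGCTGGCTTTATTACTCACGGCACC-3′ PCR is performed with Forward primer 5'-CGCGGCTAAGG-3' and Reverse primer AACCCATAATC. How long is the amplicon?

94 bp

Forward primer CGCGGCTAAGG is found on the top strand at positions 31–41.
Reverse complement of the reverse primer: GATTATGGGTT. This occurs on the top strand at positions 114–124.
Product length = (reverse-primer end) − (forward-primer start) + 1 = 124 − 31 + 1 = 94 bp.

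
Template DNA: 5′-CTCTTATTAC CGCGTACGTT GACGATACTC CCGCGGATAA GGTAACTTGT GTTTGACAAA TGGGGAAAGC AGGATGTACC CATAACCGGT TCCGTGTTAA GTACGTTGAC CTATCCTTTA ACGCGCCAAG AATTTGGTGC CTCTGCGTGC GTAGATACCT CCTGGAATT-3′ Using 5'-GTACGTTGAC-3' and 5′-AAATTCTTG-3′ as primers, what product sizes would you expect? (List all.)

The forward primer GTACGTTGAC matches the top strand at positions 14–23, 101–110.
The reverse primer's reverse complement is CAAGAATTT, matching at positions 127–135.
Each forward site pairs with the reverse site to give a product ending at position 135: sizes 122, 35 bp.

122 bp, 35 bp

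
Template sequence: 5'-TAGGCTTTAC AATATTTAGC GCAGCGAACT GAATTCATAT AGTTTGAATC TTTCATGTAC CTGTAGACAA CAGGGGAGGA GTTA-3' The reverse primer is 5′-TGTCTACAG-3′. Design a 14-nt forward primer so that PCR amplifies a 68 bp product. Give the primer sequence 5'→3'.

5'-AGGCTTTACAATAT-3'

The reverse primer's reverse complement CTGTAGACA matches the template at positions 61–69, so the product ends at position 69.
A 68 bp product then starts at position 69 − 68 + 1 = 2.
The forward primer is identical to the top strand there: AGGCTTTACAATAT.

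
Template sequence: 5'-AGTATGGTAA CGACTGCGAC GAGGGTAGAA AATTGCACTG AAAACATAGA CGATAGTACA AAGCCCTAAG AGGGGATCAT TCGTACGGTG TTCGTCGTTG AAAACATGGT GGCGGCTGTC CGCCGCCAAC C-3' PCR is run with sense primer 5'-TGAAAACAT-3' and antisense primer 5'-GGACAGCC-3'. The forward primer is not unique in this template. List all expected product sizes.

83 bp, 23 bp

The forward primer TGAAAACAT matches the top strand at positions 39–47, 99–107.
The reverse primer's reverse complement is GGCTGTCC, matching at positions 114–121.
Each forward site pairs with the reverse site to give a product ending at position 121: sizes 83, 23 bp.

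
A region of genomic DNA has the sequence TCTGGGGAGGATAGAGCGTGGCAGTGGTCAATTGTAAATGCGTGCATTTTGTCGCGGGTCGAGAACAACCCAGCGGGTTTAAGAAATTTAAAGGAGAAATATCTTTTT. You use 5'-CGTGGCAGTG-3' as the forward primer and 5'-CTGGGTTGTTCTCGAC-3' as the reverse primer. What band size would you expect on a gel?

The forward primer matches the template at positions 17–26.
Reverse complement of the reverse primer: GTCGAGAACAACCCAG. This occurs on the top strand at positions 58–73.
The product runs from position 17 to position 73, so its length is 73 − 17 + 1 = 57 bp.

57 bp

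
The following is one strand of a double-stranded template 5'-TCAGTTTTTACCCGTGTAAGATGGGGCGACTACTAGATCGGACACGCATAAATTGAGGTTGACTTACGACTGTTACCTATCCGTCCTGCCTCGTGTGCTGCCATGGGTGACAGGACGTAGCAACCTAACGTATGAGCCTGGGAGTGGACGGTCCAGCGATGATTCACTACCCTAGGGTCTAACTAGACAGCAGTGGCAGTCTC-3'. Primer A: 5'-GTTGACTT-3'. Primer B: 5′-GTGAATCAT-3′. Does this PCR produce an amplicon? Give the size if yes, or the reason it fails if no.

Primer A (GTTGACTT) matches the top strand at positions 58–65; it acts as a forward primer.
Primer B's reverse complement is ATGATTCAC, matching the top strand at positions 159–167; it acts as a reverse primer.
The 3' ends face each other across positions 58–167, giving a 110 bp product.

Yes — a 110 bp product.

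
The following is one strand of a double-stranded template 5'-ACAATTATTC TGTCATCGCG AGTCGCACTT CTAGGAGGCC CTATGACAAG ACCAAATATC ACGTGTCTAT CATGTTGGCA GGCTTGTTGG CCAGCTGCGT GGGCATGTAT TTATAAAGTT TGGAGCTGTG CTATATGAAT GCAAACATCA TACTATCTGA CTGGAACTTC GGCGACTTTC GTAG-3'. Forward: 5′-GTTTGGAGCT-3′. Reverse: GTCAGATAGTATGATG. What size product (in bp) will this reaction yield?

44 bp

The forward primer matches the template at positions 118–127.
The reverse primer's reverse complement is CATCATACTATCTGAC, which matches the template at positions 146–161.
Product length = (reverse-primer end) − (forward-primer start) + 1 = 161 − 118 + 1 = 44 bp.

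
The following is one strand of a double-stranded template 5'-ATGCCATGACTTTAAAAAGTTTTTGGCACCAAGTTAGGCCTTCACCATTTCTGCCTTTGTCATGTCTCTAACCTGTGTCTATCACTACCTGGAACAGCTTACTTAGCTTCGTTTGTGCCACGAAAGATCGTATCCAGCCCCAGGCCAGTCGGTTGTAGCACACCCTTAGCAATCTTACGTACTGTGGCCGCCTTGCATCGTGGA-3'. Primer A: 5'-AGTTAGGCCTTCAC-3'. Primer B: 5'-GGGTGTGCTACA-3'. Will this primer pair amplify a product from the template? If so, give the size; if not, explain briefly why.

Yes — a 134 bp product.

Primer A (AGTTAGGCCTTCAC) matches the top strand at positions 32–45; it acts as a forward primer.
Primer B's reverse complement is TGTAGCACACCC, matching the top strand at positions 154–165; it acts as a reverse primer.
The 3' ends face each other across positions 32–165, giving a 134 bp product.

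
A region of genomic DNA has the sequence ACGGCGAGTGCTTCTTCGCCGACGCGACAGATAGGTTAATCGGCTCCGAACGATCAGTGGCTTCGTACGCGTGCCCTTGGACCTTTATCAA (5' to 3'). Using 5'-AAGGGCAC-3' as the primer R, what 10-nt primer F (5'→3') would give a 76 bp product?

The reverse primer's reverse complement GTGCCCTT matches the template at positions 71–78, so the product ends at position 78.
A 76 bp product then starts at position 78 − 76 + 1 = 3.
The forward primer is identical to the top strand there: GGCGAGTGCT.

5'-GGCGAGTGCT-3'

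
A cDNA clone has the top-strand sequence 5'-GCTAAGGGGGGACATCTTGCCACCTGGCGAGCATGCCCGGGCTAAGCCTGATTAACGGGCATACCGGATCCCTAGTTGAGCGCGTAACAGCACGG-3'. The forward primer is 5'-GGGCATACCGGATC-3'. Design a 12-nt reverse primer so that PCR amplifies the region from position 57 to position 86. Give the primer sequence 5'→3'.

5'-TACGCGCTCAAC-3'

The product's 3' end on the top strand is position 86.
The reverse primer anneals to the top strand over positions 75–86, i.e. to GTTGAGCGCGTA.
Its sequence written 5'→3' is the reverse complement: TACGCGCTCAAC.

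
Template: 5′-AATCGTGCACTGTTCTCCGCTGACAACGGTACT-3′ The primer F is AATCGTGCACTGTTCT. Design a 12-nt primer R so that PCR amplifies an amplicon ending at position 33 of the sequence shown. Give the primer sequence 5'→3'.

5'-AGTACCGTTGTC-3'

The forward primer binds at positions 1–16; the product's 3' end on the top strand is position 33.
The reverse primer anneals to the top strand over positions 22–33, i.e. to GACAACGGTACT.
Its sequence written 5'→3' is the reverse complement: AGTACCGTTGTC.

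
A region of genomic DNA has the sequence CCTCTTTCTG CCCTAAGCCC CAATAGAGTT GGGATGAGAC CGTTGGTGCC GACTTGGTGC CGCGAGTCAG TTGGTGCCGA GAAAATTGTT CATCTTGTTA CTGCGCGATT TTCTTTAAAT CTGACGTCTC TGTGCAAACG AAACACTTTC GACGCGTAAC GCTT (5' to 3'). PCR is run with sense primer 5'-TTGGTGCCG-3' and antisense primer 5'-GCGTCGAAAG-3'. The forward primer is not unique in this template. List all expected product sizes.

The forward primer TTGGTGCCG matches the top strand at positions 43–51, 54–62, 71–79.
The reverse primer's reverse complement is CTTTCGACGC, matching at positions 146–155.
Each forward site pairs with the reverse site to give a product ending at position 155: sizes 113, 102, 85 bp.

113 bp, 102 bp, 85 bp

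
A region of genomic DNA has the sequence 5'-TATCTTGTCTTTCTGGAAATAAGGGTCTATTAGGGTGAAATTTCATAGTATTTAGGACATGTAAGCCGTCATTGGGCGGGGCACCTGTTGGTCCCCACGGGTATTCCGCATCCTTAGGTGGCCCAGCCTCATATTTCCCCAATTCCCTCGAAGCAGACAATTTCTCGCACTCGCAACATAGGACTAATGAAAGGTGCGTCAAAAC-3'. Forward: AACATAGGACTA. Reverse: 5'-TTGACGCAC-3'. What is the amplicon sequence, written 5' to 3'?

Scanning the template, AACATAGGACTA occurs at positions 175–186; this primer anneals to the bottom strand there with its 3' end pointing downstream.
Taking the reverse complement of TTGACGCAC gives GTGCGTCAA, found at positions 194–202 on the template; the primer anneals here to the top strand with its 3' end pointing upstream.
The product is the template from position 175 through 202 (28 bp).

5'-AACATAGGACTAATGAAAGGTGCGTCAA-3'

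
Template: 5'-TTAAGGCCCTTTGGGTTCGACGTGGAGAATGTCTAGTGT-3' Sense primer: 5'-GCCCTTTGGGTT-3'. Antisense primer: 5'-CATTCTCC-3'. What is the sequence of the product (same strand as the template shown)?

5'-GCCCTTTGGGTTCGACGTGGAGAATG-3'

Scanning the template, GCCCTTTGGGTT occurs at positions 6–17; this primer anneals to the bottom strand there with its 3' end pointing downstream.
Reverse complement of the reverse primer: GGAGAATG. This occurs on the top strand at positions 24–31.
The product is the template from position 6 through 31 (26 bp).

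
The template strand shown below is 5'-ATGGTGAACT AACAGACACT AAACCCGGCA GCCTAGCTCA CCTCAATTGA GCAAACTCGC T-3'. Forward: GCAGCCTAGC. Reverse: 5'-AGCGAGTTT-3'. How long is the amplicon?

Forward primer GCAGCCTAGC is found on the top strand at positions 28–37.
Taking the reverse complement of AGCGAGTTT gives AAACTCGCT, found at positions 53–61 on the template; the primer anneals here to the top strand with its 3' end pointing upstream.
The product runs from position 28 to position 61, so its length is 61 − 28 + 1 = 34 bp.

34 bp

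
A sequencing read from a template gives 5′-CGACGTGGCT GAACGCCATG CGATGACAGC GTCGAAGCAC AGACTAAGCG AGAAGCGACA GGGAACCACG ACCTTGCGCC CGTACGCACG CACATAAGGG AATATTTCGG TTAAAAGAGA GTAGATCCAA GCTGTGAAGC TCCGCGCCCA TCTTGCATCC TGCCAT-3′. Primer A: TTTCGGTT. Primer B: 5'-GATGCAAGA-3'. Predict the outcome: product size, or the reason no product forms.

Yes — a 55 bp product.

Primer A (TTTCGGTT) matches the top strand at positions 105–112; it acts as a forward primer.
Primer B's reverse complement is TCTTGCATC, matching the top strand at positions 151–159; it acts as a reverse primer.
The 3' ends face each other across positions 105–159, giving a 55 bp product.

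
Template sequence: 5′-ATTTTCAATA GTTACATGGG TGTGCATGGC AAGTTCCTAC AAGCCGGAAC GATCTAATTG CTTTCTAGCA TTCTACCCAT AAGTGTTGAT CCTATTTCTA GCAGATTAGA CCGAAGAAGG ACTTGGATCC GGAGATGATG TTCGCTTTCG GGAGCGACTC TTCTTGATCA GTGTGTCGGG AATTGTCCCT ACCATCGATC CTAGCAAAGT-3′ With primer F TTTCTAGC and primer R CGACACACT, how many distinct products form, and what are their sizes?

Two products: 117 bp, 84 bp

The forward primer TTTCTAGC matches the top strand at positions 62–69, 95–102.
The reverse primer's reverse complement is AGTGTGTCG, matching at positions 170–178.
Each forward site pairs with the reverse site to give a product ending at position 178: sizes 117, 84 bp.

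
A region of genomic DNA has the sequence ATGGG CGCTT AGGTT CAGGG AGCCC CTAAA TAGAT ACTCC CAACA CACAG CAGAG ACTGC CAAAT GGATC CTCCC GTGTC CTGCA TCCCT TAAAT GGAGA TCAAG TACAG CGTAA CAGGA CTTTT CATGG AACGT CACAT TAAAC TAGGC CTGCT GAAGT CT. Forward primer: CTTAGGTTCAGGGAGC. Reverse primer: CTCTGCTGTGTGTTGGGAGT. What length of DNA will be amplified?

Forward primer CTTAGGTTCAGGGAGC is found on the top strand at positions 8–23.
Reverse complement of the reverse primer: ACTCCCAACACACAGCAGAG. This occurs on the top strand at positions 36–55.
Product length = (reverse-primer end) − (forward-primer start) + 1 = 55 − 8 + 1 = 48 bp.

48 bp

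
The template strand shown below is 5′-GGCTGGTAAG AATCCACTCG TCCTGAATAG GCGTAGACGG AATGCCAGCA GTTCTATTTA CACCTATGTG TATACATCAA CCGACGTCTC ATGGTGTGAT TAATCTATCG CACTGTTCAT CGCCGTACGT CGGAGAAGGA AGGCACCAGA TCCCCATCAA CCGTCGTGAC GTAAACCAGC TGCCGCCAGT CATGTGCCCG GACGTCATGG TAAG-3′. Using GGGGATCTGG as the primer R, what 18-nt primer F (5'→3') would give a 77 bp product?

The reverse primer's reverse complement CCAGATCCCC matches the template at positions 146–155, so the product ends at position 155.
A 77 bp product then starts at position 155 − 77 + 1 = 79.
The forward primer is identical to the top strand there: AACCGACGTCTCATGGTG.

5'-AACCGACGTCTCATGGTG-3'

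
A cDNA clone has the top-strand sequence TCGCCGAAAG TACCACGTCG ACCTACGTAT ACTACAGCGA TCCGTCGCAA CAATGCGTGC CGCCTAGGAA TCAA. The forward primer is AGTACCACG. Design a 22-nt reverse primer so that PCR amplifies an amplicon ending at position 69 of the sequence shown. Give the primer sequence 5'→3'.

5'-TCCTAGGCGGCACGCATTGTTG-3'

The forward primer binds at positions 9–17; the product's 3' end on the top strand is position 69.
The reverse primer anneals to the top strand over positions 48–69, i.e. to CAACAATGCGTGCCGCCTAGGA.
Its sequence written 5'→3' is the reverse complement: TCCTAGGCGGCACGCATTGTTG.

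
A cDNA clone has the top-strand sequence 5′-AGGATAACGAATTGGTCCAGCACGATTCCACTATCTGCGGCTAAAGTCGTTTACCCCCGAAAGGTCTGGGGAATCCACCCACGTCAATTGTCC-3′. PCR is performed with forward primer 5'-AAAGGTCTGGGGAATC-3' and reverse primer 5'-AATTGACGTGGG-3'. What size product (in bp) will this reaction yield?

30 bp

Scanning the template, AAAGGTCTGGGGAATC occurs at positions 60–75; this primer anneals to the bottom strand there with its 3' end pointing downstream.
Taking the reverse complement of AATTGACGTGGG gives CCCACGTCAATT, found at positions 78–89 on the template; the primer anneals here to the top strand with its 3' end pointing upstream.
Amplicon spans positions 60–89: 30 bp.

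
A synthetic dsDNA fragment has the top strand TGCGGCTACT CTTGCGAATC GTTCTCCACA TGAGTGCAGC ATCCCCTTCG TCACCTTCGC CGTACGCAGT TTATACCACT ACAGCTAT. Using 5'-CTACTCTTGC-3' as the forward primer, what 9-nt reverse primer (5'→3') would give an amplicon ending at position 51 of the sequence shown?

5'-ACGAAGGGG-3'

The forward primer binds at positions 6–15; the product's 3' end on the top strand is position 51.
The reverse primer anneals to the top strand over positions 43–51, i.e. to CCCCTTCGT.
Its sequence written 5'→3' is the reverse complement: ACGAAGGGG.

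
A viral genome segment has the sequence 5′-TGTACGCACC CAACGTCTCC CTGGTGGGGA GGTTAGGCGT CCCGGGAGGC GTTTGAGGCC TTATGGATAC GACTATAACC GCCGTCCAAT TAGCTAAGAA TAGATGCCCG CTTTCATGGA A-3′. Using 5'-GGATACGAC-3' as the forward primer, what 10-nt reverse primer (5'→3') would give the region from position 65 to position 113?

The product's 3' end on the top strand is position 113.
The reverse primer anneals to the top strand over positions 104–113, i.e. to ATGCCCGCTT.
Its sequence written 5'→3' is the reverse complement: AAGCGGGCAT.

5'-AAGCGGGCAT-3'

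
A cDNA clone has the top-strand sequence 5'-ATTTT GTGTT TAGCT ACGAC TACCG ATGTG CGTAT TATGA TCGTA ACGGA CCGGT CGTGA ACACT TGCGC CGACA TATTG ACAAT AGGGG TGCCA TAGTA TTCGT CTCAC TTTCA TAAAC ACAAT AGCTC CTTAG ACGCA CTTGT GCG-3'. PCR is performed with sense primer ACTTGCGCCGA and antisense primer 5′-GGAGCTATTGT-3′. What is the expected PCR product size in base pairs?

69 bp

Scanning the template, ACTTGCGCCGA occurs at positions 63–73; this primer anneals to the bottom strand there with its 3' end pointing downstream.
Taking the reverse complement of GGAGCTATTGT gives ACAATAGCTCC, found at positions 121–131 on the template; the primer anneals here to the top strand with its 3' end pointing upstream.
Amplicon spans positions 63–131: 69 bp.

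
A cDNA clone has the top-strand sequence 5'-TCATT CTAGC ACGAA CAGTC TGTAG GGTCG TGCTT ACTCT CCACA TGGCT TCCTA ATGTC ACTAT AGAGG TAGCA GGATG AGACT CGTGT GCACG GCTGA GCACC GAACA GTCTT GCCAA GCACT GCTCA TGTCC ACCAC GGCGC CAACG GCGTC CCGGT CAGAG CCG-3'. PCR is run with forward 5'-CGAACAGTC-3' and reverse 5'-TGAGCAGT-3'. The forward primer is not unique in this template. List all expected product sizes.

119 bp, 26 bp

The forward primer CGAACAGTC matches the top strand at positions 12–20, 105–113.
The reverse primer's reverse complement is ACTGCTCA, matching at positions 123–130.
Each forward site pairs with the reverse site to give a product ending at position 130: sizes 119, 26 bp.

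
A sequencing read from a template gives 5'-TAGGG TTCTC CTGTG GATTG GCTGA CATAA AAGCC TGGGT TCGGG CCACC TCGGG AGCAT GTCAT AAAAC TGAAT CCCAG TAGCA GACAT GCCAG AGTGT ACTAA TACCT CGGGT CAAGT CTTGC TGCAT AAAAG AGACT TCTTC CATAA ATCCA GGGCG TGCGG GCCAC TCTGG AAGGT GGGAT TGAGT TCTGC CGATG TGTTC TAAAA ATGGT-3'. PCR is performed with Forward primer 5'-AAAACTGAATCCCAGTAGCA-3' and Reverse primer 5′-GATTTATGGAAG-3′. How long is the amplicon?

Scanning the template, AAAACTGAATCCCAGTAGCA occurs at positions 66–85; this primer anneals to the bottom strand there with its 3' end pointing downstream.
The reverse primer's reverse complement is CTTCCATAAATC, which matches the template at positions 142–153.
The product runs from position 66 to position 153, so its length is 153 − 66 + 1 = 88 bp.

88 bp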